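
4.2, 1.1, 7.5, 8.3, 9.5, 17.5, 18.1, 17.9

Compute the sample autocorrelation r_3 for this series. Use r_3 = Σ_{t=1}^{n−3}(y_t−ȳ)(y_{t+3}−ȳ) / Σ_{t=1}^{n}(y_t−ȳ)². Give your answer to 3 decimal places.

-0.072

Mean ȳ = (4.2 + 1.1 + 7.5 + 8.3 + 9.5 + 17.5 + 18.1 + 17.9)/8 = 10.5125
Deviations from mean: -6.3125, -9.4125, -3.0125, -2.2125, -1.0125, 6.9875, 7.5875, 7.3875
Numerator Σ_{t=1}^{5}(y_t−ȳ)(y_{t+3}−ȳ) = -21.8205
Denominator Σ(y_t−ȳ)² = 304.4088
r_3 = -21.8205 / 304.4088 = -0.072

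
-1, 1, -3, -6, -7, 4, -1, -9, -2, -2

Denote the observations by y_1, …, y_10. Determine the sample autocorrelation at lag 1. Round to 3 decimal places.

Mean ȳ = (-1 + 1 − 3 − 6 − 7 + 4 − 1 − 9 − 2 − 2)/10 = -2.6000
Numerator Σ_{t=1}^{9}(y_t−ȳ)(y_{t+1}−ȳ) = -11.5600
Denominator Σ(y_t−ȳ)² = 134.4000
r_1 = -11.5600 / 134.4000 = -0.086

-0.086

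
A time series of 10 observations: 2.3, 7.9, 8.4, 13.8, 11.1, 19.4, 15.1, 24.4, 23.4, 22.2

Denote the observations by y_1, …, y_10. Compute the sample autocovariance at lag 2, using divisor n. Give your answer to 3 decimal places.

Mean ȳ = (2.3 + 7.9 + 8.4 + 13.8 + 11.1 + 19.4 + 15.1 + 24.4 + 23.4 + 22.2)/10 = 14.8000
Σ_{t=1}^{8}(y_t−ȳ)(y_{t+2}−ȳ) = 222.6500
γ_2 = 222.6500 / 10 = 22.265

22.265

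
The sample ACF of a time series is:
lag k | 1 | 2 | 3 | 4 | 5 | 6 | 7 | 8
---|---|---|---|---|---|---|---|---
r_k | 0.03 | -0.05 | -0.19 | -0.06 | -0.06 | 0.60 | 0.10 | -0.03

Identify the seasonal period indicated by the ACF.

The largest autocorrelation is r_6 = 0.60; the remaining lags stay at or below 0.10.
The dominant spike at lag 6 indicates a seasonal period of 6.

6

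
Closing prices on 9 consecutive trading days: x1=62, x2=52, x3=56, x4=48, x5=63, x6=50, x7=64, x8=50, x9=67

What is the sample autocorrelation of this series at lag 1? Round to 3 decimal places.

Mean x̄ = (62 + 52 + 56 + 48 + 63 + 50 + 64 + 50 + 67)/9 = 56.8889
Numerator Σ_{t=1}^{8}(x_t−x̄)(x_{t+1}−x̄) = -276.7901
Denominator Σ(x_t−x̄)² = 414.8889
r_1 = -276.7901 / 414.8889 = -0.667

-0.667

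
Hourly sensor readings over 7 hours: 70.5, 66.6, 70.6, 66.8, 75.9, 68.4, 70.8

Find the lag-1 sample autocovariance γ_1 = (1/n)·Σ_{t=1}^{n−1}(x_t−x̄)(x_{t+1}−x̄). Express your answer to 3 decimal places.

Mean x̄ = (70.5 + 66.6 + 70.6 + 66.8 + 75.9 + 68.4 + 70.8)/7 = 69.9429
Σ_{t=1}^{6}(x_t−x̄)(x_{t+1}−x̄) = -35.3604
γ_1 = -35.3604 / 7 = -5.051

-5.051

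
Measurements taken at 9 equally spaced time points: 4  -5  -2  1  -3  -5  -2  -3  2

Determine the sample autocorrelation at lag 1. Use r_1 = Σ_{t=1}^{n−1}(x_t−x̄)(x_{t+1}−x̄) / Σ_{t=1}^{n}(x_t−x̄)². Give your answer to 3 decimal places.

-0.250

Mean x̄ = (4 − 5 − 2 + 1 − 3 − 5 − 2 − 3 + 2)/9 = -1.4444
Numerator Σ_{t=1}^{8}(x_t−x̄)(x_{t+1}−x̄) = -19.5309
Denominator Σ(x_t−x̄)² = 78.2222
r_1 = -19.5309 / 78.2222 = -0.250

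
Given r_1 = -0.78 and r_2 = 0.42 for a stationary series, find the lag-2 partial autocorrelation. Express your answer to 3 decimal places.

φ_{22} = (r_2 − r_1²) / (1 − r_1²)
r_1² = (-0.78)² = 0.6084
Numerator = 0.42 − 0.6084 = -0.1884; denominator = 1 − 0.6084 = 0.3916
φ_{22} = -0.1884 / 0.3916 = -0.481

-0.481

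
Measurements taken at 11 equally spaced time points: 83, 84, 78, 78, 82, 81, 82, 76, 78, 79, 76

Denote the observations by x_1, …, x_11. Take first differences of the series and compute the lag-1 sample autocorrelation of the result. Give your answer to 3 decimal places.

First differences Δx: 1, -6, 0, 4, -1, 1, -6, 2, 1, -3
Mean of differences = -0.7000
Numerator Σ(Δx_t−Δx̄)(Δx_{t+1}−Δx̄) = -33.9900
Denominator Σ(Δx_t−Δx̄)² = 100.1000
r_1(Δx) = -33.9900 / 100.1000 = -0.340

-0.340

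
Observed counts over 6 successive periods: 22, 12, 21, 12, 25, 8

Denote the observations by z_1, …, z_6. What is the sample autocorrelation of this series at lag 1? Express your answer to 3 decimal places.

Mean z̄ = (22 + 12 + 21 + 12 + 25 + 8)/6 = 16.6667
Deviations from mean: 5.3333, -4.6667, 4.3333, -4.6667, 8.3333, -8.6667
Numerator Σ_{t=1}^{5}(z_t−z̄)(z_{t+1}−z̄) = -176.4444
Denominator Σ(z_t−z̄)² = 235.3333
r_1 = -176.4444 / 235.3333 = -0.750

-0.750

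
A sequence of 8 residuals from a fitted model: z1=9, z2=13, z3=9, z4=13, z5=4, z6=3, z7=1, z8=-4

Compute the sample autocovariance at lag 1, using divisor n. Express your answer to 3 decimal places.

15.000

Mean z̄ = (9 + 13 + 9 + 13 + 4 + 3 + 1 − 4)/8 = 6.0000
Σ_{t=1}^{7}(z_t−z̄)(z_{t+1}−z̄) = 120.0000
γ_1 = 120.0000 / 8 = 15.000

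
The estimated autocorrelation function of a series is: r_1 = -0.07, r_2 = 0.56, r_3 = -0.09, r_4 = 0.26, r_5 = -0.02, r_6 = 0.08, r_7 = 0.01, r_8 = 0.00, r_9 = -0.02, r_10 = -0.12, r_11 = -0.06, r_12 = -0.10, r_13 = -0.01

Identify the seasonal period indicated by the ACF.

2

The largest autocorrelation is r_2 = 0.56, with a weaker echo at lag 4 (0.26); the remaining lags stay at or below 0.08.
The dominant spike at lag 2 indicates a seasonal period of 2.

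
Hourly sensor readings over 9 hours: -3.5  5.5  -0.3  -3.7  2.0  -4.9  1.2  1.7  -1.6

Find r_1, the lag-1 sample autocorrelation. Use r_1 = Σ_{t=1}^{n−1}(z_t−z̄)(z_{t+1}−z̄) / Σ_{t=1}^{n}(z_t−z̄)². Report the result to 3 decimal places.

-0.480

Mean z̄ = (-3.5 + 5.5 − 0.3 − 3.7 + 2.0 − 4.9 + 1.2 + 1.7 − 1.6)/9 = -0.4000
Numerator Σ_{t=1}^{8}(z_t−z̄)(z_{t+1}−z̄) = -43.1100
Denominator Σ(z_t−z̄)² = 89.7400
r_1 = -43.1100 / 89.7400 = -0.480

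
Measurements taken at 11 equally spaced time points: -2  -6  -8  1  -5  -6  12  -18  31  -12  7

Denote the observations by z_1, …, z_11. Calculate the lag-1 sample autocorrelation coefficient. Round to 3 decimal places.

-0.690

Mean z̄ = (-2 − 6 − 8 + 1 − 5 − 6 + 12 − 18 + 31 − 12 + 7)/11 = -0.5455
Numerator Σ_{t=1}^{10}(z_t−z̄)(z_{t+1}−z̄) = -1231.2975
Denominator Σ(z_t−z̄)² = 1784.7273
r_1 = -1231.2975 / 1784.7273 = -0.690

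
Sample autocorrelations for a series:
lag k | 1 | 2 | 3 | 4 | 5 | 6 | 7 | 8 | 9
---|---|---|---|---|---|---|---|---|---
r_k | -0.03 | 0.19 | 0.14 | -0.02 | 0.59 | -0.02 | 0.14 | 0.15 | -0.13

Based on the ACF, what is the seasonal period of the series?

The largest autocorrelation is r_5 = 0.59; the remaining lags stay at or below 0.19.
The dominant spike at lag 5 indicates a seasonal period of 5.

5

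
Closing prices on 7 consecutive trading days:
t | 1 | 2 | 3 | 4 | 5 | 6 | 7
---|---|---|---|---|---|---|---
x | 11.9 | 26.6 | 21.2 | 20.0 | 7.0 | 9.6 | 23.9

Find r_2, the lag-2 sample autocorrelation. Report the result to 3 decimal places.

Mean x̄ = (11.9 + 26.6 + 21.2 + 20.0 + 7.0 + 9.6 + 23.9)/7 = 17.1714
Deviations from mean: -5.2714, 9.4286, 4.0286, 2.8286, -10.1714, -7.5714, 6.7286
Σ(x_t−x̄)(x_{t+2}−x̄) = (-21.2363) + (26.6694) + (-40.9763) + (-21.4163) + (-68.4392) = -125.3988
Denominator Σ(x_t−x̄)² = 346.9743
r_2 = -125.3988 / 346.9743 = -0.361

-0.361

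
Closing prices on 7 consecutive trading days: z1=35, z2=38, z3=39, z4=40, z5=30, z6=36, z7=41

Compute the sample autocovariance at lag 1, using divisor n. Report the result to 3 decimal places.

Mean z̄ = (35 + 38 + 39 + 40 + 30 + 36 + 41)/7 = 37.0000
Σ_{t=1}^{6}(z_t−z̄)(z_{t+1}−z̄) = -12.0000
γ_1 = -12.0000 / 7 = -1.714

-1.714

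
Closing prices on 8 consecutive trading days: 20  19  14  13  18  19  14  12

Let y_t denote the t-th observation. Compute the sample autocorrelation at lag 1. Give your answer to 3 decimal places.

0.196

Mean ȳ = (20 + 19 + 14 + 13 + 18 + 19 + 14 + 12)/8 = 16.1250
Deviations from mean: 3.8750, 2.8750, -2.1250, -3.1250, 1.8750, 2.8750, -2.1250, -4.1250
Numerator Σ_{t=1}^{7}(y_t−ȳ)(y_{t+1}−ȳ) = 13.8594
Denominator Σ(y_t−ȳ)² = 70.8750
r_1 = 13.8594 / 70.8750 = 0.196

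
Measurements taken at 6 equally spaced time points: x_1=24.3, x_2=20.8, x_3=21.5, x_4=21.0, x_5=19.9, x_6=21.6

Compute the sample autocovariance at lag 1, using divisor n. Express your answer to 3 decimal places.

-0.212

Mean x̄ = (24.3 + 20.8 + 21.5 + 21.0 + 19.9 + 21.6)/6 = 21.5167
Σ_{t=1}^{5}(x_t−x̄)(x_{t+1}−x̄) = -1.2736
γ_1 = -1.2736 / 6 = -0.212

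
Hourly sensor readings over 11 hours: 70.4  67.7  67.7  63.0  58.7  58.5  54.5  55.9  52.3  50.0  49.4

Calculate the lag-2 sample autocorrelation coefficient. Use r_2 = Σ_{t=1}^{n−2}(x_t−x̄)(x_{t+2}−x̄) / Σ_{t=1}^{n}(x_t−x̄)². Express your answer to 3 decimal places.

0.466

Mean x̄ = (70.4 + 67.7 + 67.7 + 63.0 + 58.7 + 58.5 + 54.5 + 55.9 + 52.3 + 50.0 + 49.4)/11 = 58.9182
Numerator Σ_{t=1}^{9}(x_t−x̄)(x_{t+2}−x̄) = 254.4302
Denominator Σ(x_t−x̄)² = 545.5164
r_2 = 254.4302 / 545.5164 = 0.466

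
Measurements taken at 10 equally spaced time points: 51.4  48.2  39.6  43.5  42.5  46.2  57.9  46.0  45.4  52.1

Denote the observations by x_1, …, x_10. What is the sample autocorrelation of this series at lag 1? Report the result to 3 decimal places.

Mean x̄ = (51.4 + 48.2 + 39.6 + 43.5 + 42.5 + 46.2 + 57.9 + 46.0 + 45.4 + 52.1)/10 = 47.2800
Numerator Σ_{t=1}^{9}(x_t−x̄)(x_{t+1}−x̄) = 17.2676
Denominator Σ(x_t−x̄)² = 256.2960
r_1 = 17.2676 / 256.2960 = 0.067

0.067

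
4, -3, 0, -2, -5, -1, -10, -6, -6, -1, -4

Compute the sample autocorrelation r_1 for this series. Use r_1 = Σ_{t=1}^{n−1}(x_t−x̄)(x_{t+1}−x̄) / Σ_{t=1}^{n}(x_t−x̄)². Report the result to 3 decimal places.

Mean x̄ = (4 − 3 + 0 − 2 − 5 − 1 − 10 − 6 − 6 − 1 − 4)/11 = -3.0909
Numerator Σ_{t=1}^{10}(x_t−x̄)(x_{t+1}−x̄) = 4.3554
Denominator Σ(x_t−x̄)² = 138.9091
r_1 = 4.3554 / 138.9091 = 0.031

0.031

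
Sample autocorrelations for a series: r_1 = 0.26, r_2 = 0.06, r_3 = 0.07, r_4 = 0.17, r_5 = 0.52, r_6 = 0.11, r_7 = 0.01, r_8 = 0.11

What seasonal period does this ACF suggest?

5

The largest autocorrelation is r_5 = 0.52; the remaining lags stay at or below 0.26. The elevated value at lag 1 (0.26), dropping to 0.06 at lag 2, reflects decaying short-term dependence rather than seasonality.
The dominant spike at lag 5 indicates a seasonal period of 5.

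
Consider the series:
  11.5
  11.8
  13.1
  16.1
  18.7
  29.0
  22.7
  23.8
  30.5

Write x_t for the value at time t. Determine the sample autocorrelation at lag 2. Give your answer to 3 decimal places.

Mean x̄ = (11.5 + 11.8 + 13.1 + 16.1 + 18.7 + 29.0 + 22.7 + 23.8 + 30.5)/9 = 19.6889
Σ(x_t−x̄)(x_{t+2}−x̄) = (53.9557) + (28.3123) + (6.5157) + (-33.4165) + (-2.9777) + (38.2790) + (32.5535) = 123.2220
Denominator Σ(x_t−x̄)² = 416.1089
r_2 = 123.2220 / 416.1089 = 0.296

0.296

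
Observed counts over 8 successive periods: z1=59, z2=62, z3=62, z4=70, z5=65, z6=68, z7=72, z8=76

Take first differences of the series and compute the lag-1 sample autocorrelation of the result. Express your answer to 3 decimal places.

-0.585

First differences Δz: 3, 0, 8, -5, 3, 4, 4
Mean of differences = 2.4286
Numerator Σ(Δz_t−Δz̄)(Δz_{t+1}−Δz̄) = -57.1837
Denominator Σ(Δz_t−Δz̄)² = 97.7143
r_1(Δz) = -57.1837 / 97.7143 = -0.585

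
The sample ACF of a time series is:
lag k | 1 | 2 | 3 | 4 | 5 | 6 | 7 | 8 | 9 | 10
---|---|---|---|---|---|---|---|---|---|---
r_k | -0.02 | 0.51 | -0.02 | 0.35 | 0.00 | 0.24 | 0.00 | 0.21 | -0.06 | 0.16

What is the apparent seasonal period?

The largest autocorrelation is r_2 = 0.51, with weaker echoes at lags 4 (0.35), 6 (0.24), 8 (0.21) and 10 (0.16); the remaining lags stay at or below 0.00.
The dominant spike at lag 2 indicates a seasonal period of 2.

2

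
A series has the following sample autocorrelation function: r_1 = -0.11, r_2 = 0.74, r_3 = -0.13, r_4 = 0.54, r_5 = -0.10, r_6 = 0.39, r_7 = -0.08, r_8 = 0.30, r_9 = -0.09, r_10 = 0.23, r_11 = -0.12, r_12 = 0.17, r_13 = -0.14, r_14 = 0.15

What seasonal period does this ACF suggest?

The largest autocorrelation is r_2 = 0.74, with weaker echoes at lags 4 (0.54), 6 (0.39), 8 (0.30), 10 (0.23), 12 (0.17) and 14 (0.15); the remaining lags stay at or below -0.08.
The dominant spike at lag 2 indicates a seasonal period of 2.

2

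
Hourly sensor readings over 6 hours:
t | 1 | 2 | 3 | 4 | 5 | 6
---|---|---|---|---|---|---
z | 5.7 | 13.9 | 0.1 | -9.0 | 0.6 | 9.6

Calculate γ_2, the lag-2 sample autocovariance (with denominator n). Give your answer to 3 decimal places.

-34.023

Mean z̄ = (5.7 + 13.9 + 0.1 − 9.0 + 0.6 + 9.6)/6 = 3.4833
Deviations: 2.2167, 10.4167, -3.3833, -12.4833, -2.8833, 6.1167
Σ_{t=1}^{4}(z_t−z̄)(z_{t+2}−z̄) = -204.1356
γ_2 = -204.1356 / 6 = -34.023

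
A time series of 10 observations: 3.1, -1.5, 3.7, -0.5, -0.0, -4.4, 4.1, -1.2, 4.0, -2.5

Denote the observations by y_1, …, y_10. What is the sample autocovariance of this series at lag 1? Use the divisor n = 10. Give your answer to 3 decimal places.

-5.206

Mean ȳ = (3.1 − 1.5 + 3.7 − 0.5 − 0.0 − 4.4 + 4.1 − 1.2 + 4.0 − 2.5)/10 = 0.4800
Σ_{t=1}^{9}(y_t−ȳ)(y_{t+1}−ȳ) = -52.0564
γ_1 = -52.0564 / 10 = -5.206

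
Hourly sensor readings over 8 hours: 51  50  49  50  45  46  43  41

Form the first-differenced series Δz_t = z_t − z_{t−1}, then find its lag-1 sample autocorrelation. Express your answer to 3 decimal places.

-0.687

First differences Δz: -1, -1, 1, -5, 1, -3, -2
Mean of differences = -1.4286
Numerator Σ(Δz_t−Δz̄)(Δz_{t+1}−Δz̄) = -19.0408
Denominator Σ(Δz_t−Δz̄)² = 27.7143
r_1(Δz) = -19.0408 / 27.7143 = -0.687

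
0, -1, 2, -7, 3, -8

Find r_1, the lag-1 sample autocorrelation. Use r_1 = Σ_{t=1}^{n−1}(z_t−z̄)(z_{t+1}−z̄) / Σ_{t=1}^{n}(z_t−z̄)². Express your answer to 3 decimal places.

Mean z̄ = (0 − 1 + 2 − 7 + 3 − 8)/6 = -1.8333
Numerator Σ_{t=1}^{5}(z_t−z̄)(z_{t+1}−z̄) = -69.8611
Denominator Σ(z_t−z̄)² = 106.8333
r_1 = -69.8611 / 106.8333 = -0.654

-0.654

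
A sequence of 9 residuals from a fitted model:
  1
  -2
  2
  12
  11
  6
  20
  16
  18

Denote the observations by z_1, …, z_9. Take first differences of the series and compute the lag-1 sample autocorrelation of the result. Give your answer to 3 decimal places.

-0.465

First differences Δz: -3, 4, 10, -1, -5, 14, -4, 2
Mean of differences = 2.1250
Numerator Σ(Δz_t−Δz̄)(Δz_{t+1}−Δz̄) = -153.7656
Denominator Σ(Δz_t−Δz̄)² = 330.8750
r_1(Δz) = -153.7656 / 330.8750 = -0.465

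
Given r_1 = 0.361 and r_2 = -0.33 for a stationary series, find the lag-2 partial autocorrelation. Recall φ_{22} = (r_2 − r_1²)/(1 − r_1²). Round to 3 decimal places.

φ_{22} = (r_2 − r_1²) / (1 − r_1²)
r_1² = (0.361)² = 0.130321
Numerator = -0.33 − 0.1303 = -0.4603; denominator = 1 − 0.1303 = 0.8697
φ_{22} = -0.4603 / 0.8697 = -0.529

-0.529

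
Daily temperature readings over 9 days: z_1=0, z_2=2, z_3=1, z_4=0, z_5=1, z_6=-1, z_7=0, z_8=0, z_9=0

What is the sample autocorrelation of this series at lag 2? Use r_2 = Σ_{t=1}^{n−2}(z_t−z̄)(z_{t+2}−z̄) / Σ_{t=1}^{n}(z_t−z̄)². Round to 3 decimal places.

Mean z̄ = (0 + 2 + 1 + 0 + 1 − 1 + 0 + 0 + 0)/9 = 0.3333
Numerator Σ_{t=1}^{7}(z_t−z̄)(z_{t+2}−z̄) = 0.4444
Denominator Σ(z_t−z̄)² = 6.0000
r_2 = 0.4444 / 6.0000 = 0.074

0.074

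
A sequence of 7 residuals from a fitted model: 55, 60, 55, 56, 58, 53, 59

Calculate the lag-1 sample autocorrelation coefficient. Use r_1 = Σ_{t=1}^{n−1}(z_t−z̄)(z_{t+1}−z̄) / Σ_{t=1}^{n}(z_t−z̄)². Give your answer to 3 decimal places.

Mean z̄ = (55 + 60 + 55 + 56 + 58 + 53 + 59)/7 = 56.5714
Numerator Σ_{t=1}^{6}(z_t−z̄)(z_{t+1}−z̄) = -24.4694
Denominator Σ(z_t−z̄)² = 37.7143
r_1 = -24.4694 / 37.7143 = -0.649

-0.649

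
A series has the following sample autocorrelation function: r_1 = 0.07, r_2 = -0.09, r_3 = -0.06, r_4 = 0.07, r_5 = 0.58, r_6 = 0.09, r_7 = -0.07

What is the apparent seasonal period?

5

The largest autocorrelation is r_5 = 0.58; the remaining lags stay at or below 0.09.
The dominant spike at lag 5 indicates a seasonal period of 5.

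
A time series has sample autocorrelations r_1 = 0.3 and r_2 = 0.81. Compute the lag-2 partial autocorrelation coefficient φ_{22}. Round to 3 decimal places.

φ_{22} = (r_2 − r_1²) / (1 − r_1²)
r_1² = (0.3)² = 0.09
Numerator = 0.81 − 0.0900 = 0.7200; denominator = 1 − 0.0900 = 0.9100
φ_{22} = 0.7200 / 0.9100 = 0.791

0.791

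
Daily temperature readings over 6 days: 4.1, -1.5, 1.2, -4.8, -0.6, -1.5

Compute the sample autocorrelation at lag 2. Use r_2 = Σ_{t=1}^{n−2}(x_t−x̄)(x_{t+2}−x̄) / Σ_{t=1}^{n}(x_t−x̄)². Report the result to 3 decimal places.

Mean x̄ = (4.1 − 1.5 + 1.2 − 4.8 − 0.6 − 1.5)/6 = -0.5167
Deviations from mean: 4.6167, -0.9833, 1.7167, -4.2833, -0.0833, -0.9833
Σ(x_t−x̄)(x_{t+2}−x̄) = (7.9253) + (4.2119) + (-0.1431) + (4.2119) = 16.2061
Denominator Σ(x_t−x̄)² = 44.5483
r_2 = 16.2061 / 44.5483 = 0.364

0.364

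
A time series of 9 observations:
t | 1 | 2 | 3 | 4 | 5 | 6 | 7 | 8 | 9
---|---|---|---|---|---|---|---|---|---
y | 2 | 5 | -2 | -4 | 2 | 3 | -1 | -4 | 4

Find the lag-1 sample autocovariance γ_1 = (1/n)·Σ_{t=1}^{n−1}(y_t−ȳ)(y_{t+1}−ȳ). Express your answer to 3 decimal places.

-0.973

Mean ȳ = (2 + 5 − 2 − 4 + 2 + 3 − 1 − 4 + 4)/9 = 0.5556
Σ_{t=1}^{8}(y_t−ȳ)(y_{t+1}−ȳ) = -8.7531
γ_1 = -8.7531 / 9 = -0.973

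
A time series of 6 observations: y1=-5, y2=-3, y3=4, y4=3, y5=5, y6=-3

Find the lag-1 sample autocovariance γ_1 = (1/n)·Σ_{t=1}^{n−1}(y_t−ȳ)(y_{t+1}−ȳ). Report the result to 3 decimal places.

2.245

Mean ȳ = (-5 − 3 + 4 + 3 + 5 − 3)/6 = 0.1667
Deviations: -5.1667, -3.1667, 3.8333, 2.8333, 4.8333, -3.1667
Σ_{t=1}^{5}(y_t−ȳ)(y_{t+1}−ȳ) = 13.4722
γ_1 = 13.4722 / 6 = 2.245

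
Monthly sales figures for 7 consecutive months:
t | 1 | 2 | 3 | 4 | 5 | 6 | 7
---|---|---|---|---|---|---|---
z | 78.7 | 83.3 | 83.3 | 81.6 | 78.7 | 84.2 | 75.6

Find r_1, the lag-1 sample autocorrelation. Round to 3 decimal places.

Mean z̄ = (78.7 + 83.3 + 83.3 + 81.6 + 78.7 + 84.2 + 75.6)/7 = 80.7714
Numerator Σ_{t=1}^{6}(z_t−z̄)(z_{t+1}−z̄) = -23.2980
Denominator Σ(z_t−z̄)² = 60.5543
r_1 = -23.2980 / 60.5543 = -0.385

-0.385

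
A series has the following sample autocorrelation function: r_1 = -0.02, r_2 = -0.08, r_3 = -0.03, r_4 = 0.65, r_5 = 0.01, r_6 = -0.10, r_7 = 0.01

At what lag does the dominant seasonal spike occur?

4

The largest autocorrelation is r_4 = 0.65; the remaining lags stay at or below 0.01.
The dominant spike at lag 4 indicates a seasonal period of 4.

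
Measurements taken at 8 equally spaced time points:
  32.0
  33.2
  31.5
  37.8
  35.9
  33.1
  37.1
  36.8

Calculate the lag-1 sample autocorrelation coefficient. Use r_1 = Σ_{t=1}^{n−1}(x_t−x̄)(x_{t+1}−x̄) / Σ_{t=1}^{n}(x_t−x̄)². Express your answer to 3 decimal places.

0.045

Mean x̄ = (32.0 + 33.2 + 31.5 + 37.8 + 35.9 + 33.1 + 37.1 + 36.8)/8 = 34.6750
Deviations from mean: -2.6750, -1.4750, -3.1750, 3.1250, 1.2250, -1.5750, 2.4250, 2.1250
Σ(x_t−x̄)(x_{t+1}−x̄) = (3.9456) + (4.6831) + (-9.9219) + (3.8281) + (-1.9294) + (-3.8194) + (5.1531) = 1.9394
Denominator Σ(x_t−x̄)² = 43.5550
r_1 = 1.9394 / 43.5550 = 0.045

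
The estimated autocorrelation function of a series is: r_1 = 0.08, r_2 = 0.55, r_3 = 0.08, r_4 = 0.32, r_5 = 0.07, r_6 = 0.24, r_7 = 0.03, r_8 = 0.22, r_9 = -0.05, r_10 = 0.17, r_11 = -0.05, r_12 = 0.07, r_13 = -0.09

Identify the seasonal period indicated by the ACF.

The largest autocorrelation is r_2 = 0.55, with weaker echoes at lags 4 (0.32), 6 (0.24), 8 (0.22) and 10 (0.17); the remaining lags stay at or below 0.08.
The dominant spike at lag 2 indicates a seasonal period of 2.

2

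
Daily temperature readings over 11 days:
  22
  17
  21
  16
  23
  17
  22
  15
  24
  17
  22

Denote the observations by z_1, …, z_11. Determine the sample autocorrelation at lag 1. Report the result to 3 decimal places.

Mean z̄ = (22 + 17 + 21 + 16 + 23 + 17 + 22 + 15 + 24 + 17 + 22)/11 = 19.6364
Numerator Σ_{t=1}^{10}(z_t−z̄)(z_{t+1}−z̄) = -91.0413
Denominator Σ(z_t−z̄)² = 104.5455
r_1 = -91.0413 / 104.5455 = -0.871

-0.871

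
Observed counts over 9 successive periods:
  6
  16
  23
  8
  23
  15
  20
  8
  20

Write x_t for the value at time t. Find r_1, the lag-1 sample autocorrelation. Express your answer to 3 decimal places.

Mean x̄ = (6 + 16 + 23 + 8 + 23 + 15 + 20 + 8 + 20)/9 = 15.4444
Numerator Σ_{t=1}^{8}(x_t−x̄)(x_{t+1}−x̄) = -186.7531
Denominator Σ(x_t−x̄)² = 356.2222
r_1 = -186.7531 / 356.2222 = -0.524

-0.524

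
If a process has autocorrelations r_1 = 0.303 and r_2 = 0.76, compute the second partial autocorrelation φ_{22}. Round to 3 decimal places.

0.736

φ_{22} = (r_2 − r_1²) / (1 − r_1²)
r_1² = (0.303)² = 0.091809
Numerator = 0.76 − 0.0918 = 0.6682; denominator = 1 − 0.0918 = 0.9082
φ_{22} = 0.6682 / 0.9082 = 0.736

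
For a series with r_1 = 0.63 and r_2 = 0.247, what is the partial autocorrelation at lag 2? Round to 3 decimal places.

φ_{22} = (r_2 − r_1²) / (1 − r_1²)
r_1² = (0.63)² = 0.3969
Numerator = 0.247 − 0.3969 = -0.1499; denominator = 1 − 0.3969 = 0.6031
φ_{22} = -0.1499 / 0.6031 = -0.249

-0.249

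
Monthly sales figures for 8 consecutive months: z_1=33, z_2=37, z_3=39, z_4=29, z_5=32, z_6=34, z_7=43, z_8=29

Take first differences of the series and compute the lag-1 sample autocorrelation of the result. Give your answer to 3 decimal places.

First differences Δz: 4, 2, -10, 3, 2, 9, -14
Mean of differences = -0.5714
Numerator Σ(Δz_t−Δz̄)(Δz_{t+1}−Δz̄) = -140.8980
Denominator Σ(Δz_t−Δz̄)² = 407.7143
r_1(Δz) = -140.8980 / 407.7143 = -0.346

-0.346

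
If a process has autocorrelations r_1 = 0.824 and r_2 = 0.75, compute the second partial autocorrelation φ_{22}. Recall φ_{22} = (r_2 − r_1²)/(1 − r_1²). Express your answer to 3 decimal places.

φ_{22} = (r_2 − r_1²) / (1 − r_1²)
r_1² = (0.824)² = 0.678976
Numerator = 0.75 − 0.6790 = 0.0710; denominator = 1 − 0.6790 = 0.3210
φ_{22} = 0.0710 / 0.3210 = 0.221

0.221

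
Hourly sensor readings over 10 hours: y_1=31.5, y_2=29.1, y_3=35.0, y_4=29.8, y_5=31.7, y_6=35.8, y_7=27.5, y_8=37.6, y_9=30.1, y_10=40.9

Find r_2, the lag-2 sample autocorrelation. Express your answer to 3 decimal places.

Mean ȳ = (31.5 + 29.1 + 35.0 + 29.8 + 31.7 + 35.8 + 27.5 + 37.6 + 30.1 + 40.9)/10 = 32.9000
Numerator Σ_{t=1}^{8}(y_t−ȳ)(y_{t+2}−ȳ) = 70.1600
Denominator Σ(y_t−ȳ)² = 163.3600
r_2 = 70.1600 / 163.3600 = 0.429

0.429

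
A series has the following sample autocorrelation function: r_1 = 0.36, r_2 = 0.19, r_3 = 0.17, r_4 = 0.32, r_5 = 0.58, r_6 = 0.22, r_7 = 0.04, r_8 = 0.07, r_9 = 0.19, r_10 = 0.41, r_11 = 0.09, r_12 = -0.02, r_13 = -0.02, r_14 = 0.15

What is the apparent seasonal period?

5

The largest autocorrelation is r_5 = 0.58, with a weaker echo at lag 10 (0.41); the remaining lags stay at or below 0.36. The elevated value at lag 1 (0.36), dropping to 0.19 at lag 2, reflects decaying short-term dependence rather than seasonality.
The dominant spike at lag 5 indicates a seasonal period of 5.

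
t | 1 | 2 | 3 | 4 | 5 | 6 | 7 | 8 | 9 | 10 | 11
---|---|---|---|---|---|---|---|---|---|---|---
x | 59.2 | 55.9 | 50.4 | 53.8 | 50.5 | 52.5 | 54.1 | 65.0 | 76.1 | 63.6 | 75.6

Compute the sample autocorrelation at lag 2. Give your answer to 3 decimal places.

Mean x̄ = (59.2 + 55.9 + 50.4 + 53.8 + 50.5 + 52.5 + 54.1 + 65.0 + 76.1 + 63.6 + 75.6)/11 = 59.7000
Numerator Σ_{t=1}^{9}(x_t−x̄)(x_{t+2}−x̄) = 358.0600
Denominator Σ(x_t−x̄)² = 868.9000
r_2 = 358.0600 / 868.9000 = 0.412

0.412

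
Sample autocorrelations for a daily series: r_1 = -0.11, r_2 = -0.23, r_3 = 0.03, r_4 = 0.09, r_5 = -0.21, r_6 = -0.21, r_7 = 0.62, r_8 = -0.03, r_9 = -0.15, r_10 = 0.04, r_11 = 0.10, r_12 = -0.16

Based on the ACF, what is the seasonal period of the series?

7

The largest autocorrelation is r_7 = 0.62; the remaining lags stay at or below 0.10.
The dominant spike at lag 7 indicates a seasonal period of 7.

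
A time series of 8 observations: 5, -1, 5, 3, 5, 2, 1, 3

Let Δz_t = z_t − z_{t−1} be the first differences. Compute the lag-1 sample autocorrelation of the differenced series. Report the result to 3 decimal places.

First differences Δz: -6, 6, -2, 2, -3, -1, 2
Mean of differences = -0.2857
Numerator Σ(Δz_t−Δz̄)(Δz_{t+1}−Δz̄) = -56.5102
Denominator Σ(Δz_t−Δz̄)² = 93.4286
r_1(Δz) = -56.5102 / 93.4286 = -0.605

-0.605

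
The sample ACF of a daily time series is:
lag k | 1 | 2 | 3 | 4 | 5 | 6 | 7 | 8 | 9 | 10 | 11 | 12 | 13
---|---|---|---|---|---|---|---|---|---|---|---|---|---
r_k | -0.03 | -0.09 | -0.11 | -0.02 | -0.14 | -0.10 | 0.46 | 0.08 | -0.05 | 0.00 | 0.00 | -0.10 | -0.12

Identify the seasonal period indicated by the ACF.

The largest autocorrelation is r_7 = 0.46; the remaining lags stay at or below 0.08.
The dominant spike at lag 7 indicates a seasonal period of 7.

7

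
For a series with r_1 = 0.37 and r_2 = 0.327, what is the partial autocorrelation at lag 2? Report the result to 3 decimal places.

0.220

φ_{22} = (r_2 − r_1²) / (1 − r_1²)
r_1² = (0.37)² = 0.1369
Numerator = 0.327 − 0.1369 = 0.1901; denominator = 1 − 0.1369 = 0.8631
φ_{22} = 0.1901 / 0.8631 = 0.220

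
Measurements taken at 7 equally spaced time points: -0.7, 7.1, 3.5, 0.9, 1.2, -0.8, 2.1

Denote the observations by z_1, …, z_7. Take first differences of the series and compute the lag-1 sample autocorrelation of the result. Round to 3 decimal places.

First differences Δz: 7.8, -3.6, -2.6, 0.3, -2.0, 2.9
Mean of differences = 0.4667
Numerator Σ(Δz_t−Δz̄)(Δz_{t+1}−Δz̄) = -22.4311
Denominator Σ(Δz_t−Δz̄)² = 91.7533
r_1(Δz) = -22.4311 / 91.7533 = -0.244

-0.244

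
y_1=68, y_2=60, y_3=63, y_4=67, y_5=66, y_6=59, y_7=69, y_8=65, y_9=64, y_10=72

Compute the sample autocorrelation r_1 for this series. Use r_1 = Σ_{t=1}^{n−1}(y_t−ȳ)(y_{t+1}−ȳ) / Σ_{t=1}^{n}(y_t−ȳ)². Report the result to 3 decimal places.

-0.291

Mean ȳ = (68 + 60 + 63 + 67 + 66 + 59 + 69 + 65 + 64 + 72)/10 = 65.3000
Numerator Σ_{t=1}^{9}(y_t−ȳ)(y_{t+1}−ȳ) = -41.9900
Denominator Σ(y_t−ȳ)² = 144.1000
r_1 = -41.9900 / 144.1000 = -0.291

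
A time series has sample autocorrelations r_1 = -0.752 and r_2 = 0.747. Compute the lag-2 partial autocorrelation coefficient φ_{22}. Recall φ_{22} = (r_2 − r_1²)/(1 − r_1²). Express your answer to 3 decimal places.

φ_{22} = (r_2 − r_1²) / (1 − r_1²)
r_1² = (-0.752)² = 0.565504
Numerator = 0.747 − 0.5655 = 0.1815; denominator = 1 − 0.5655 = 0.4345
φ_{22} = 0.1815 / 0.4345 = 0.418

0.418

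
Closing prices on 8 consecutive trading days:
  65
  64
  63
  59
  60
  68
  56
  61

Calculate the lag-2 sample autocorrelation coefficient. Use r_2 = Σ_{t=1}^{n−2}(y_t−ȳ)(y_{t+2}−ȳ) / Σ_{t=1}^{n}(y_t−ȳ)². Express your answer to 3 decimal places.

Mean ȳ = (65 + 64 + 63 + 59 + 60 + 68 + 56 + 61)/8 = 62.0000
Σ(y_t−ȳ)(y_{t+2}−ȳ) = (3.0000) + (-6.0000) + (-2.0000) + (-18.0000) + (12.0000) + (-6.0000) = -17.0000
Denominator Σ(y_t−ȳ)² = 100.0000
r_2 = -17.0000 / 100.0000 = -0.170

-0.170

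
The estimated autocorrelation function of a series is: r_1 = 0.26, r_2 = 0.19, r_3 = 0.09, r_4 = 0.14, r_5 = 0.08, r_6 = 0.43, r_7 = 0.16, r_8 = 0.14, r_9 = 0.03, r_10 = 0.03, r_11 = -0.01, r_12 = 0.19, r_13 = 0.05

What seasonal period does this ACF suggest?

6

The largest autocorrelation is r_6 = 0.43; the remaining lags stay at or below 0.26. The elevated value at lag 1 (0.26), dropping to 0.19 at lag 2, reflects decaying short-term dependence rather than seasonality.
The dominant spike at lag 6 indicates a seasonal period of 6.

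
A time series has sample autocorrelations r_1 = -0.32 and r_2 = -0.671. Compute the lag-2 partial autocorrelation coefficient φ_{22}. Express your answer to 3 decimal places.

φ_{22} = (r_2 − r_1²) / (1 − r_1²)
r_1² = (-0.32)² = 0.1024
Numerator = -0.671 − 0.1024 = -0.7734; denominator = 1 − 0.1024 = 0.8976
φ_{22} = -0.7734 / 0.8976 = -0.862

-0.862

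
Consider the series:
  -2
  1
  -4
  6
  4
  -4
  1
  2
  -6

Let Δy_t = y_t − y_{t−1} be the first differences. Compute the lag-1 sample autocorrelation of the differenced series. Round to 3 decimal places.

First differences Δy: 3, -5, 10, -2, -8, 5, 1, -8
Mean of differences = -0.5000
Numerator Σ(Δy_t−Δȳ)(Δy_{t+1}−Δȳ) = -111.7500
Denominator Σ(Δy_t−Δȳ)² = 290.0000
r_1(Δy) = -111.7500 / 290.0000 = -0.385

-0.385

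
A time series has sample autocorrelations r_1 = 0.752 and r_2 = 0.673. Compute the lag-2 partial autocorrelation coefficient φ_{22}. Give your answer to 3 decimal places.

0.247

φ_{22} = (r_2 − r_1²) / (1 − r_1²)
r_1² = (0.752)² = 0.565504
Numerator = 0.673 − 0.5655 = 0.1075; denominator = 1 − 0.5655 = 0.4345
φ_{22} = 0.1075 / 0.4345 = 0.247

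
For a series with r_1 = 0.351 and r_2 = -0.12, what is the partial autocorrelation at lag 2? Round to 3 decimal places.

φ_{22} = (r_2 − r_1²) / (1 − r_1²)
r_1² = (0.351)² = 0.123201
Numerator = -0.12 − 0.1232 = -0.2432; denominator = 1 − 0.1232 = 0.8768
φ_{22} = -0.2432 / 0.8768 = -0.277

-0.277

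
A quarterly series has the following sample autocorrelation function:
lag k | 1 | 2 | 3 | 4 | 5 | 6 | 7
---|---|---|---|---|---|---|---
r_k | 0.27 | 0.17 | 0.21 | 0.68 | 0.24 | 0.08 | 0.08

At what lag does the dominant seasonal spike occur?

4

The largest autocorrelation is r_4 = 0.68; the remaining lags stay at or below 0.27. The elevated value at lag 1 (0.27), dropping to 0.17 at lag 2, reflects decaying short-term dependence rather than seasonality.
The dominant spike at lag 4 indicates a seasonal period of 4.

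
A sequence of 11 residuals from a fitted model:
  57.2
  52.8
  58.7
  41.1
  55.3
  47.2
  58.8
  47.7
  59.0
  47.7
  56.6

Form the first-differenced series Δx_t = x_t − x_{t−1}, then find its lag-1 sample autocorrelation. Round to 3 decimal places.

-0.876

First differences Δx: -4.4, 5.9, -17.6, 14.2, -8.1, 11.6, -11.1, 11.3, -11.3, 8.9
Mean of differences = -0.0600
Numerator Σ(Δx_t−Δx̄)(Δx_{t+1}−Δx̄) = -1071.4596
Denominator Σ(Δx_t−Δx̄)² = 1223.5040
r_1(Δx) = -1071.4596 / 1223.5040 = -0.876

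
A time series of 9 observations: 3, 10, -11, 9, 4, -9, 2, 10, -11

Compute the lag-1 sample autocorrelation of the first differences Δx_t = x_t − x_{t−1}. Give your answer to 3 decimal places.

First differences Δx: 7, -21, 20, -5, -13, 11, 8, -21
Mean of differences = -1.7500
Numerator Σ(Δx_t−Δx̄)(Δx_{t+1}−Δx̄) = -828.0625
Denominator Σ(Δx_t−Δx̄)² = 1685.5000
r_1(Δx) = -828.0625 / 1685.5000 = -0.491

-0.491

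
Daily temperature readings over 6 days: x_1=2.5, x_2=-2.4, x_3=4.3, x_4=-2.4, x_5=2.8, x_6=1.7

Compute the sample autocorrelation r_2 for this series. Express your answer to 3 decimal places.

0.502

Mean x̄ = (2.5 − 2.4 + 4.3 − 2.4 + 2.8 + 1.7)/6 = 1.0833
Numerator Σ_{t=1}^{4}(x_t−x̄)(x_{t+2}−x̄) = 20.0644
Denominator Σ(x_t−x̄)² = 39.9483
r_2 = 20.0644 / 39.9483 = 0.502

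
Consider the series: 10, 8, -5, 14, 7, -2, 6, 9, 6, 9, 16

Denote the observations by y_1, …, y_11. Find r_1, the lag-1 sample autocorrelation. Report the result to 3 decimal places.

-0.189

Mean ȳ = (10 + 8 − 5 + 14 + 7 − 2 + 6 + 9 + 6 + 9 + 16)/11 = 7.0909
Numerator Σ_{t=1}^{10}(y_t−ȳ)(y_{t+1}−ȳ) = -71.0083
Denominator Σ(y_t−ȳ)² = 374.9091
r_1 = -71.0083 / 374.9091 = -0.189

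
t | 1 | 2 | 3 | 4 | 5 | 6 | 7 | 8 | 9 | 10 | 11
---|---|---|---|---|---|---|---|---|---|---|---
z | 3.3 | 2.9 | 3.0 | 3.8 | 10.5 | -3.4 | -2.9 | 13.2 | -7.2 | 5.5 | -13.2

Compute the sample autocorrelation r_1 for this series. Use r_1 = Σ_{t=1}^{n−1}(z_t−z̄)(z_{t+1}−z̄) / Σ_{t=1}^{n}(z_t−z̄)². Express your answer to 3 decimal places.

Mean z̄ = (3.3 + 2.9 + 3.0 + 3.8 + 10.5 − 3.4 − 2.9 + 13.2 − 7.2 + 5.5 − 13.2)/11 = 1.4091
Numerator Σ_{t=1}^{10}(z_t−z̄)(z_{t+1}−z̄) = -239.5664
Denominator Σ(z_t−z̄)² = 581.6891
r_1 = -239.5664 / 581.6891 = -0.412

-0.412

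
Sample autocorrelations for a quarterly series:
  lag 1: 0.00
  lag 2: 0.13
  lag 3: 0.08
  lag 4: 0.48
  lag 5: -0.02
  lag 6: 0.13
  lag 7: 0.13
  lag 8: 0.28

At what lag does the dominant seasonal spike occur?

The largest autocorrelation is r_4 = 0.48, with a weaker echo at lag 8 (0.28); the remaining lags stay at or below 0.13.
The dominant spike at lag 4 indicates a seasonal period of 4.

4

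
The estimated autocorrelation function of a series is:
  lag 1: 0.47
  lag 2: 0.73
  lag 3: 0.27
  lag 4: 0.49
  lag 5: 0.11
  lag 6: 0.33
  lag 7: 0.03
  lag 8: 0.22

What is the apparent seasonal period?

The largest autocorrelation is r_2 = 0.73, with a weaker echo at lag 4 (0.49); the remaining lags stay at or below 0.47.
The dominant spike at lag 2 indicates a seasonal period of 2.

2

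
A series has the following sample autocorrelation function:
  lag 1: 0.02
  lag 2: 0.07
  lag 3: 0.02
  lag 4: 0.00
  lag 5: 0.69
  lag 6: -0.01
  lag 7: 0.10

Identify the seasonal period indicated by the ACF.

5

The largest autocorrelation is r_5 = 0.69; the remaining lags stay at or below 0.10.
The dominant spike at lag 5 indicates a seasonal period of 5.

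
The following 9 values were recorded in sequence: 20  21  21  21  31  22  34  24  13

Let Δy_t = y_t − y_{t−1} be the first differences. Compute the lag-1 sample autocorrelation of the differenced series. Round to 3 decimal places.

-0.381

First differences Δy: 1, 0, 0, 10, -9, 12, -10, -11
Mean of differences = -0.8750
Numerator Σ(Δy_t−Δȳ)(Δy_{t+1}−Δȳ) = -206.1406
Denominator Σ(Δy_t−Δȳ)² = 540.8750
r_1(Δy) = -206.1406 / 540.8750 = -0.381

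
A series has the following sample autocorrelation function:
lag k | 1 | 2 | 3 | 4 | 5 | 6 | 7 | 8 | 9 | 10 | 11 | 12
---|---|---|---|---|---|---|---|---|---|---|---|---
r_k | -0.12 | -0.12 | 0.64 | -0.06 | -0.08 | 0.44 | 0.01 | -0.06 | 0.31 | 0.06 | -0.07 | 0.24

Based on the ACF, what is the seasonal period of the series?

3

The largest autocorrelation is r_3 = 0.64, with weaker echoes at lags 6 (0.44), 9 (0.31) and 12 (0.24); the remaining lags stay at or below 0.06.
The dominant spike at lag 3 indicates a seasonal period of 3.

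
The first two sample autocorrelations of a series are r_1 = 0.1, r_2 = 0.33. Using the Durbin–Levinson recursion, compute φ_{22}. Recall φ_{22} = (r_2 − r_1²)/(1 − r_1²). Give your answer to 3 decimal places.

0.323

φ_{22} = (r_2 − r_1²) / (1 − r_1²)
r_1² = (0.1)² = 0.01
Numerator = 0.33 − 0.0100 = 0.3200; denominator = 1 − 0.0100 = 0.9900
φ_{22} = 0.3200 / 0.9900 = 0.323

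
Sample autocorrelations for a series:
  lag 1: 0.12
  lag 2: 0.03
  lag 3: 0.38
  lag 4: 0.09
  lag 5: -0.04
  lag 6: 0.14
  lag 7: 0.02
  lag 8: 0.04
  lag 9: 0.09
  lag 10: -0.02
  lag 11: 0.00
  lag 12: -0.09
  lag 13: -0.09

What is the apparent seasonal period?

3

The largest autocorrelation is r_3 = 0.38; the remaining lags stay at or below 0.14.
The dominant spike at lag 3 indicates a seasonal period of 3.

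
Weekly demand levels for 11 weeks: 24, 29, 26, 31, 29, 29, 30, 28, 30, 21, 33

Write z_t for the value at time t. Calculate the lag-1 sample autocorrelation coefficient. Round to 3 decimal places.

-0.486

Mean z̄ = (24 + 29 + 26 + 31 + 29 + 29 + 30 + 28 + 30 + 21 + 33)/11 = 28.1818
Numerator Σ_{t=1}^{10}(z_t−z̄)(z_{t+1}−z̄) = -55.2149
Denominator Σ(z_t−z̄)² = 113.6364
r_1 = -55.2149 / 113.6364 = -0.486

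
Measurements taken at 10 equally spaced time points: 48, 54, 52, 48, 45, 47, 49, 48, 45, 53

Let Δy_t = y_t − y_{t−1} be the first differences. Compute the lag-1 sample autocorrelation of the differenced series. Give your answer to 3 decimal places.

-0.085

First differences Δy: 6, -2, -4, -3, 2, 2, -1, -3, 8
Mean of differences = 0.5556
Numerator Σ(Δy_t−Δȳ)(Δy_{t+1}−Δȳ) = -12.3086
Denominator Σ(Δy_t−Δȳ)² = 144.2222
r_1(Δy) = -12.3086 / 144.2222 = -0.085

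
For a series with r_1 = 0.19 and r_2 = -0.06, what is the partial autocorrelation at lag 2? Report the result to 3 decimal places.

φ_{22} = (r_2 − r_1²) / (1 − r_1²)
r_1² = (0.19)² = 0.0361
Numerator = -0.06 − 0.0361 = -0.0961; denominator = 1 − 0.0361 = 0.9639
φ_{22} = -0.0961 / 0.9639 = -0.100

-0.100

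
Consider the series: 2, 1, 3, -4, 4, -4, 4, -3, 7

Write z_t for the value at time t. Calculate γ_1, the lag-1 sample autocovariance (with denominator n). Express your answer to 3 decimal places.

Mean z̄ = (2 + 1 + 3 − 4 + 4 − 4 + 4 − 3 + 7)/9 = 1.1111
Σ_{t=1}^{8}(z_t−z̄)(z_{t+1}−z̄) = -90.3457
γ_1 = -90.3457 / 9 = -10.038

-10.038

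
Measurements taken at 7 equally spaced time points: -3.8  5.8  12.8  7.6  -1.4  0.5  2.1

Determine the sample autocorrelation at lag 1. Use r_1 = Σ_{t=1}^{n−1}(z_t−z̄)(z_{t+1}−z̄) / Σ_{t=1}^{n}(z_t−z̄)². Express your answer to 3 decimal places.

Mean z̄ = (-3.8 + 5.8 + 12.8 + 7.6 − 1.4 + 0.5 + 2.1)/7 = 3.3714
Numerator Σ_{t=1}^{6}(z_t−z̄)(z_{t+1}−z̄) = 42.5263
Denominator Σ(z_t−z̄)² = 196.7343
r_1 = 42.5263 / 196.7343 = 0.216

0.216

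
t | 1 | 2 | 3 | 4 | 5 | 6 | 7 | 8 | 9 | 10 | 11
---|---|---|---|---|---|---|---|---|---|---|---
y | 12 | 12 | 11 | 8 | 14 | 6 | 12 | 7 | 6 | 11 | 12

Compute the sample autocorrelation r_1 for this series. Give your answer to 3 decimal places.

-0.301

Mean ȳ = (12 + 12 + 11 + 8 + 14 + 6 + 12 + 7 + 6 + 11 + 12)/11 = 10.0909
Numerator Σ_{t=1}^{10}(y_t−ȳ)(y_{t+1}−ȳ) = -23.7355
Denominator Σ(y_t−ȳ)² = 78.9091
r_1 = -23.7355 / 78.9091 = -0.301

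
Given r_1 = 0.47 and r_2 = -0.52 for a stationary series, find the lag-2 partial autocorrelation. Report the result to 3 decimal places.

φ_{22} = (r_2 − r_1²) / (1 − r_1²)
r_1² = (0.47)² = 0.2209
Numerator = -0.52 − 0.2209 = -0.7409; denominator = 1 − 0.2209 = 0.7791
φ_{22} = -0.7409 / 0.7791 = -0.951

-0.951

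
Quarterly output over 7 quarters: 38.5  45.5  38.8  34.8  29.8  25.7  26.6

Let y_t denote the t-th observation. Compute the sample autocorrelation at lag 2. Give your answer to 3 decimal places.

Mean ȳ = (38.5 + 45.5 + 38.8 + 34.8 + 29.8 + 25.7 + 26.6)/7 = 34.2429
Σ(y_t−ȳ)(y_{t+2}−ȳ) = (19.4004) + (6.2718) + (-20.2467) + (-4.7596) + (33.9561) = 34.6220
Denominator Σ(y_t−ȳ)² = 317.0571
r_2 = 34.6220 / 317.0571 = 0.109

0.109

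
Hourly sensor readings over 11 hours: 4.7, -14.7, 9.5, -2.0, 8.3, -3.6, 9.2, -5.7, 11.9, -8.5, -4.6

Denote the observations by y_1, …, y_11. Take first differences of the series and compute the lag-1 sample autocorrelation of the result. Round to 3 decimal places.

First differences Δy: -19.4, 24.2, -11.5, 10.3, -11.9, 12.8, -14.9, 17.6, -20.4, 3.9
Mean of differences = -0.9300
Numerator Σ(Δy_t−Δȳ)(Δy_{t+1}−Δȳ) = -2027.7789
Denominator Σ(Δy_t−Δȳ)² = 2460.2810
r_1(Δy) = -2027.7789 / 2460.2810 = -0.824

-0.824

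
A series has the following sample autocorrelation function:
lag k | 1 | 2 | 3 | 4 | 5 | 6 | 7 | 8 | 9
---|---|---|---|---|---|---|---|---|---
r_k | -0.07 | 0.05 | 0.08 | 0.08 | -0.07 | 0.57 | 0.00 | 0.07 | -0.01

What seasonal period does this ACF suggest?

6

The largest autocorrelation is r_6 = 0.57; the remaining lags stay at or below 0.08.
The dominant spike at lag 6 indicates a seasonal period of 6.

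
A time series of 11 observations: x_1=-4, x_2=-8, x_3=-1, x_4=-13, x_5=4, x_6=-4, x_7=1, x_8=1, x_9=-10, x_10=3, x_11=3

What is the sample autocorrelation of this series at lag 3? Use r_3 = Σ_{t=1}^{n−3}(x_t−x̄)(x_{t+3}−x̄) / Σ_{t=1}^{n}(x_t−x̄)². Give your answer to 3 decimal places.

Mean x̄ = (-4 − 8 − 1 − 13 + 4 − 4 + 1 + 1 − 10 + 3 + 3)/11 = -2.5455
Numerator Σ_{t=1}^{8}(x_t−x̄)(x_{t+3}−x̄) = 13.5620
Denominator Σ(x_t−x̄)² = 330.7273
r_3 = 13.5620 / 330.7273 = 0.041

0.041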